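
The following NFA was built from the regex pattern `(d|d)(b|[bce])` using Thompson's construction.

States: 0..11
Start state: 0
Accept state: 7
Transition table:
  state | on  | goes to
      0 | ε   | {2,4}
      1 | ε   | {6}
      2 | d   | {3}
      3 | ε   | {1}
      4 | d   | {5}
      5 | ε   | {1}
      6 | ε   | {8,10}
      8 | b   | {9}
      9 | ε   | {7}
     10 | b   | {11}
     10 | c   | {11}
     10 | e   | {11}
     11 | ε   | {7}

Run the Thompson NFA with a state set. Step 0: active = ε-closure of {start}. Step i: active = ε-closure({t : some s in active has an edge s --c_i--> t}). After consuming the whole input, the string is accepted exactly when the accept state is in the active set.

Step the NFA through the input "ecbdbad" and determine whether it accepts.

Answer: REJECT

Derivation:
initial (ε-close {0}): {0,2,4}
'e' @ 1: {}  — no active states
rest 'cbdbad' ignored (set empty)
after full input: {}  (accept=7 not in)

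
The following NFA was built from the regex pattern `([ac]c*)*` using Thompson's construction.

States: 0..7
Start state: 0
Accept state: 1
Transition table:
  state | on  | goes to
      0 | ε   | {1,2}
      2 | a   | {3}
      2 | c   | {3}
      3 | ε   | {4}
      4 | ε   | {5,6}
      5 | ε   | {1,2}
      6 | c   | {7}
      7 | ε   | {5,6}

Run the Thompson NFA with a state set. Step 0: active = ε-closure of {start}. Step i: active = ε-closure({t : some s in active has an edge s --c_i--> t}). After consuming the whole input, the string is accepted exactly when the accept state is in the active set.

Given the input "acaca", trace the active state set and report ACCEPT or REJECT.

Answer: ACCEPT

Trace:
S₀ = ε-closure({0}) = {0,1,2}
'a' @ 1: {1,2,3,4,5,6}  (accept∈set)
'c' @ 2: {1,2,3,4,5,6,7}  (accept∈set)
'a' @ 3: {1,2,3,4,5,6}  (accept∈set)
'c' @ 4: {1,2,3,4,5,6,7}  (accept∈set)
'a' @ 5: {1,2,3,4,5,6}  (accept∈set)
after full input: {1,2,3,4,5,6}  (accept=1 in)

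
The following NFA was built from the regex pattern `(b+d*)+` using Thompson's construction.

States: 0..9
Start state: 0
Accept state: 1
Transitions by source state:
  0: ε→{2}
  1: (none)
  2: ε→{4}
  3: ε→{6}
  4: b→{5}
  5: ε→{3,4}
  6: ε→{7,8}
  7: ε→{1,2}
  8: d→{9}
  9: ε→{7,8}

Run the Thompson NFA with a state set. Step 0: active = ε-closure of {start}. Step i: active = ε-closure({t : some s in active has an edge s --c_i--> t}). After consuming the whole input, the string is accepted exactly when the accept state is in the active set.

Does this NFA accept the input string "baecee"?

S₀ = ε-closure({0}) = {0,2,4}
'b' @ 1: {1,2,3,4,5,6,7,8}  [accepting]
'a' @ 2: {}  — state set empty
rest 'ecee' ignored (set empty)
final: {}; accept 1 not in set

Answer: REJECT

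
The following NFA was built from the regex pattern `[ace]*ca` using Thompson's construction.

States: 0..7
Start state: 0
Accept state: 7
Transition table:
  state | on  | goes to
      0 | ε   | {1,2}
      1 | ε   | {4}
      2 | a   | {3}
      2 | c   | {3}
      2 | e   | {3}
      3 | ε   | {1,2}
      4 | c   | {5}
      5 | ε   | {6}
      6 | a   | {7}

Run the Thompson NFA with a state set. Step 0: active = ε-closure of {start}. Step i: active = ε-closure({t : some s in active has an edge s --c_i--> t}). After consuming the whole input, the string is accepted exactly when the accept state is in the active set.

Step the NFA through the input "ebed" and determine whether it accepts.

Answer: REJECT

Derivation:
S₀ = ε-closure({0}) = {0,1,2,4}
'e' @ 1: {1,2,3,4}
'b' @ 2: {}  — no active states
rest 'ed' ignored (set empty)
final: {}; accept 7 not in set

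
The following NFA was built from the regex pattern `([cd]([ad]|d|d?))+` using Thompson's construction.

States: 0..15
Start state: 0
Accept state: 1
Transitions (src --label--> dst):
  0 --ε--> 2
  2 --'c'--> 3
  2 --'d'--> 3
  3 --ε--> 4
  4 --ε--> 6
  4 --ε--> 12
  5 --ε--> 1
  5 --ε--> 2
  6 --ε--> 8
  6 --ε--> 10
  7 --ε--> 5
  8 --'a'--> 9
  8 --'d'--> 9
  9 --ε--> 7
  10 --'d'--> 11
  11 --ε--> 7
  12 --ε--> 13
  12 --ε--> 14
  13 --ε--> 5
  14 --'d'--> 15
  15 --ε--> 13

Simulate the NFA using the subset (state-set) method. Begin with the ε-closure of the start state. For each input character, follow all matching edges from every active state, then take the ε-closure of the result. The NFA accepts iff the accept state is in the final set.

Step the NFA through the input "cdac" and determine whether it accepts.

Answer: ACCEPT

Trace:
initial (ε-close {0}): {0,2}
'c' @ 1: {1,2,3,4,5,6,8,10,12,13,14}  (accept∈set)
'd' @ 2: {1,2,3,4,5,6,7,8,9,10,11,12,13,14,15}  (accept∈set)
'a' @ 3: {1,2,5,7,9}  (accept∈set)
'c' @ 4: {1,2,3,4,5,6,8,10,12,13,14}  (accept∈set)
final: {1,2,3,4,5,6,8,10,12,13,14}; accept 1 in set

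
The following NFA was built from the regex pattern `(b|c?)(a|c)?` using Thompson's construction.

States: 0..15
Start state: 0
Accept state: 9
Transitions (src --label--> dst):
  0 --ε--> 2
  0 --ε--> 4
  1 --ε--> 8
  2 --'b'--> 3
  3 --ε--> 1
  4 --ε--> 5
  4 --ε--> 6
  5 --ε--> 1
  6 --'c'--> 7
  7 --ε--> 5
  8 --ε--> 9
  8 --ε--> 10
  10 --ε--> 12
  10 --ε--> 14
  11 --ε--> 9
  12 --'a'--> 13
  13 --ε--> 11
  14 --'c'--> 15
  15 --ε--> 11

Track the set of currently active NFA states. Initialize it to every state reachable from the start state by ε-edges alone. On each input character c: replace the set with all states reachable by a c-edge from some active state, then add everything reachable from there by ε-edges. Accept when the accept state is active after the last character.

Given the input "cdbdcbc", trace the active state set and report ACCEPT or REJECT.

Answer: REJECT

Derivation:
start: ε-closure({0}) = {0,1,2,4,5,6,8,9,10,12,14}
'c' @ 1: {1,5,7,8,9,10,11,12,14,15}  [accepting]
'd' @ 2: {}  — no active states
rest 'bdcbc' ignored (set empty)
end set {} — state 9 not in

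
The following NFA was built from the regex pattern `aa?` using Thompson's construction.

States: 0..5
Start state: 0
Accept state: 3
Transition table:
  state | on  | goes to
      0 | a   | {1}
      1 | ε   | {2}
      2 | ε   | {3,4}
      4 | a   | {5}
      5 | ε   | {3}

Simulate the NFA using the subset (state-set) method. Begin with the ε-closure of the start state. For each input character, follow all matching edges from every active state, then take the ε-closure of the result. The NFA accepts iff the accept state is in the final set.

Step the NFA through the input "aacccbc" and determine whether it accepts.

Answer: REJECT

Trace:
start: ε-closure({0}) = {0}
'a' @ 1: {1,2,3,4}  (accept∈set)
'a' @ 2: {3,5}  (accept∈set)
'c' @ 3: {}  — dead — no transitions
rest 'ccbc' ignored (set empty)
after full input: {}  (accept=3 not in)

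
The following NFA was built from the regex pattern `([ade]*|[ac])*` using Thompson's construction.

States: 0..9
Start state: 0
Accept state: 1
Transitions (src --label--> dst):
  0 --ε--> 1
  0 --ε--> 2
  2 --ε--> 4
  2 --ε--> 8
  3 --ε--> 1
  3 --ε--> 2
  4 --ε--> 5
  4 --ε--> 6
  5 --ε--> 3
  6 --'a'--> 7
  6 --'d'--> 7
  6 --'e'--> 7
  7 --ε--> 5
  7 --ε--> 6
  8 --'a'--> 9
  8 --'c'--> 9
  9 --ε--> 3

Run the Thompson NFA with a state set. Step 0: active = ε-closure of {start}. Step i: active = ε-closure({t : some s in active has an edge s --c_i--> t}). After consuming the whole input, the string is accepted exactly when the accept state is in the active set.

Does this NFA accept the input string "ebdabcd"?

S₀ = ε-closure({0}) = {0,1,2,3,4,5,6,8}
'e' @ 1: {1,2,3,4,5,6,7,8}  ✓accept
'b' @ 2: {}  — no active states
rest 'dabcd' ignored (set empty)
final: {}; accept 1 not in set

Answer: REJECT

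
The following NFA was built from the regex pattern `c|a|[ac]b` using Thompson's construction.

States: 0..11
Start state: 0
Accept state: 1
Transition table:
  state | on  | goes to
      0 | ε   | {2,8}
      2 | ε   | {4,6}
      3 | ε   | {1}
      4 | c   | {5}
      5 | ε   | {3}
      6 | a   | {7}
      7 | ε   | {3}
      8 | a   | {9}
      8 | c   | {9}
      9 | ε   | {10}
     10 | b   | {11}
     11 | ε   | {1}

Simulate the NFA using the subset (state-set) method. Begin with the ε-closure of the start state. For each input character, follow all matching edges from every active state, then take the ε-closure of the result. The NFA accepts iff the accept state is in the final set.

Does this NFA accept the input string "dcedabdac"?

S₀ = ε-closure({0}) = {0,2,4,6,8}
'd' @ 1: {}  — no active states
rest 'cedabdac' ignored (set empty)
final: {}; accept 1 not in set

Answer: REJECT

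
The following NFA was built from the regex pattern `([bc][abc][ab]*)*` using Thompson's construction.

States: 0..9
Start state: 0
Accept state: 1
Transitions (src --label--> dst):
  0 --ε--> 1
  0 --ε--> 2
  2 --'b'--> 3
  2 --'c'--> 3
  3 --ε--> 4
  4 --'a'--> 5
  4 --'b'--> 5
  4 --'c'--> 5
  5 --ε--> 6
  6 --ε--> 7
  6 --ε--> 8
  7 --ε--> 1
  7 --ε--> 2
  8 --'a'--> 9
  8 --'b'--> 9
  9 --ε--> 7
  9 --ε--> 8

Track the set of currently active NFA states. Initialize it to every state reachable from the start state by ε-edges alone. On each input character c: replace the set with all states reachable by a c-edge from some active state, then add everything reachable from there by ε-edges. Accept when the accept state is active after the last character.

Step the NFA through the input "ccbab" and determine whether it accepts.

initial (ε-close {0}): {0,1,2}
'c' @ 1: {3,4}
'c' @ 2: {1,2,5,6,7,8}  [accepting]
'b' @ 3: {1,2,3,4,7,8,9}  [accepting]
'a' @ 4: {1,2,5,6,7,8,9}  [accepting]
'b' @ 5: {1,2,3,4,7,8,9}  [accepting]
end set {1,2,3,4,7,8,9} — state 1 in

Answer: ACCEPT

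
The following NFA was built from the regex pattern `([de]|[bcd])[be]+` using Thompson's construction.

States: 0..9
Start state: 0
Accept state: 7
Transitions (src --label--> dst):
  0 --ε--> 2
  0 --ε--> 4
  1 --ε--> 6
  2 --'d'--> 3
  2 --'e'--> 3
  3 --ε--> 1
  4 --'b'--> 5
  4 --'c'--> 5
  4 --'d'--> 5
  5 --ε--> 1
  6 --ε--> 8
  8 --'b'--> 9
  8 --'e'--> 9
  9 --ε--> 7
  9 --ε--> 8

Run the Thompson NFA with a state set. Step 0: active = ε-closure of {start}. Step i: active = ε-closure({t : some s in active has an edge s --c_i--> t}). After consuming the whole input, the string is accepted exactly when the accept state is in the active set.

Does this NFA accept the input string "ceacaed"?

initial (ε-close {0}): {0,2,4}
'c' @ 1: {1,5,6,8}
'e' @ 2: {7,8,9}  (accept∈set)
'a' @ 3: {}  — no active states
rest 'caed' ignored (set empty)
final: {}; accept 7 not in set

Answer: REJECT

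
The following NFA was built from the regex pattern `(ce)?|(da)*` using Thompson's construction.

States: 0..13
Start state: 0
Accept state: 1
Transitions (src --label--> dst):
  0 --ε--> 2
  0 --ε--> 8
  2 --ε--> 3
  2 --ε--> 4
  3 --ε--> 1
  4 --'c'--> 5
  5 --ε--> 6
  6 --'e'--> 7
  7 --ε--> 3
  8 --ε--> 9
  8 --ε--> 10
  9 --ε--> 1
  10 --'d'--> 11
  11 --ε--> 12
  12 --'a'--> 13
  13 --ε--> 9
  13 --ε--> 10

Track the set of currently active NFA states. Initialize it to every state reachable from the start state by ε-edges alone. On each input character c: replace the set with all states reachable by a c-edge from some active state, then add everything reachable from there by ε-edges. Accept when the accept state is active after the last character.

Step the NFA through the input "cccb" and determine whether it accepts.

start: ε-closure({0}) = {0,1,2,3,4,8,9,10}
'c' @ 1: {5,6}
'c' @ 2: {}  — dead — no transitions
rest 'cb' ignored (set empty)
final: {}; accept 1 not in set

Answer: REJECT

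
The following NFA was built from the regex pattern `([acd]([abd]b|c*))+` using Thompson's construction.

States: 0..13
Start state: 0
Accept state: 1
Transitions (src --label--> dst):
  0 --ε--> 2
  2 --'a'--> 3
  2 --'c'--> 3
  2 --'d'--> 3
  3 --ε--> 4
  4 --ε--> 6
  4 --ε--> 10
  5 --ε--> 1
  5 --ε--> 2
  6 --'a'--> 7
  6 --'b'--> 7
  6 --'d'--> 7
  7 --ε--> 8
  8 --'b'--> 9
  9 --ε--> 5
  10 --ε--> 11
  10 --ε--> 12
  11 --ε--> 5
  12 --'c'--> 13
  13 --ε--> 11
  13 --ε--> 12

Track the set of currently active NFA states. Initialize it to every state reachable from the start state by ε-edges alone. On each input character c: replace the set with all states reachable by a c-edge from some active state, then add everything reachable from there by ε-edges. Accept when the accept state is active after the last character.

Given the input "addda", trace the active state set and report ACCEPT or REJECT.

Answer: ACCEPT

Steps:
S₀ = ε-closure({0}) = {0,2}
'a' @ 1: {1,2,3,4,5,6,10,11,12}  ✓accept
'd' @ 2: {1,2,3,4,5,6,7,8,10,11,12}  ✓accept
'd' @ 3: {1,2,3,4,5,6,7,8,10,11,12}  ✓accept
'd' @ 4: {1,2,3,4,5,6,7,8,10,11,12}  ✓accept
'a' @ 5: {1,2,3,4,5,6,7,8,10,11,12}  ✓accept
final: {1,2,3,4,5,6,7,8,10,11,12}; accept 1 in set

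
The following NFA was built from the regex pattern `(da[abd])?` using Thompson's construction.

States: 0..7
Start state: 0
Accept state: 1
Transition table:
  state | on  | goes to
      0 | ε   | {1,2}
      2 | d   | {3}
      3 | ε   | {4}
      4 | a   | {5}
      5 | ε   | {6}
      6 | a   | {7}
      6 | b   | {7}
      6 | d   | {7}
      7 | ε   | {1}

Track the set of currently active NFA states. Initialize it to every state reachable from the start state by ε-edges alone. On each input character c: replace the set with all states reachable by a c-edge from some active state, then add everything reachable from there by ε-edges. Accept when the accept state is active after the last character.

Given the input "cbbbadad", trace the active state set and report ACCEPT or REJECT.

Answer: REJECT

Steps:
initial (ε-close {0}): {0,1,2}
'c' @ 1: {}  — dead — no transitions
rest 'bbbadad' ignored (set empty)
after full input: {}  (accept=1 not in)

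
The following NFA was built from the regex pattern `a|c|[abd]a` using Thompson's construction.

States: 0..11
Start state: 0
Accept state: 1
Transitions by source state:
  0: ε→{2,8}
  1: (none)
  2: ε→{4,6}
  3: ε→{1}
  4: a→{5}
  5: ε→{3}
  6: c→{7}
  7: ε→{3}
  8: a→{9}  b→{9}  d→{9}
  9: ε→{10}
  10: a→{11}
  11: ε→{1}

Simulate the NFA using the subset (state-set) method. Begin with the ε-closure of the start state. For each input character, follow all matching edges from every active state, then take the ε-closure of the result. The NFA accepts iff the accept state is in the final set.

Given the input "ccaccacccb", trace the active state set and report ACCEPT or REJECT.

Answer: REJECT

Derivation:
initial (ε-close {0}): {0,2,4,6,8}
'c' @ 1: {1,3,7}  [accepting]
'c' @ 2: {}  — dead — no transitions
rest 'accacccb' ignored (set empty)
after full input: {}  (accept=1 not in)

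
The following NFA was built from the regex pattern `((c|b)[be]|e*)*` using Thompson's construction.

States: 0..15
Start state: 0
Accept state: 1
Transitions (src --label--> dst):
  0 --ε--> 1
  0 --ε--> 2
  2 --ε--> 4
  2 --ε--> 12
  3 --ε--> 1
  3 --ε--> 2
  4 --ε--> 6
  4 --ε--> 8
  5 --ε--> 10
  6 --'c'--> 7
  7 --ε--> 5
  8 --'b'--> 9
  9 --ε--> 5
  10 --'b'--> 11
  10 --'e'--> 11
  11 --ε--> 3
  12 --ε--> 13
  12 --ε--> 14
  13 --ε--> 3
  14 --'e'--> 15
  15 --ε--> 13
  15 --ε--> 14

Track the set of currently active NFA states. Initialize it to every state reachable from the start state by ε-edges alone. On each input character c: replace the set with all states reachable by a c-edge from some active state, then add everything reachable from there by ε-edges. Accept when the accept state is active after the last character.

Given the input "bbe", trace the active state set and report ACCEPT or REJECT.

Answer: ACCEPT

Trace:
initial (ε-close {0}): {0,1,2,3,4,6,8,12,13,14}
'b' @ 1: {5,9,10}
'b' @ 2: {1,2,3,4,6,8,11,12,13,14}  ✓accept
'e' @ 3: {1,2,3,4,6,8,12,13,14,15}  ✓accept
after full input: {1,2,3,4,6,8,12,13,14,15}  (accept=1 in)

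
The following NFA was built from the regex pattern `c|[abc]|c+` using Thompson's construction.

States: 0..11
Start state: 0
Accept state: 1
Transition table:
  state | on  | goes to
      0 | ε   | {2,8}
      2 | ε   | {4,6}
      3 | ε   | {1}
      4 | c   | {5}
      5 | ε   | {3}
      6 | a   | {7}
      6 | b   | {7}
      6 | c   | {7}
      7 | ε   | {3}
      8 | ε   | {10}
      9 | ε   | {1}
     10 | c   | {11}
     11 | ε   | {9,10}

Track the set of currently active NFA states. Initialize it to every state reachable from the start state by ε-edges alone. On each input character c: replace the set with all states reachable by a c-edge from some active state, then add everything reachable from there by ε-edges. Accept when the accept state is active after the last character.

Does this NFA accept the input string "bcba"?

initial (ε-close {0}): {0,2,4,6,8,10}
'b' @ 1: {1,3,7}  ✓accept
'c' @ 2: {}  — dead — no transitions
rest 'ba' ignored (set empty)
final: {}; accept 1 not in set

Answer: REJECT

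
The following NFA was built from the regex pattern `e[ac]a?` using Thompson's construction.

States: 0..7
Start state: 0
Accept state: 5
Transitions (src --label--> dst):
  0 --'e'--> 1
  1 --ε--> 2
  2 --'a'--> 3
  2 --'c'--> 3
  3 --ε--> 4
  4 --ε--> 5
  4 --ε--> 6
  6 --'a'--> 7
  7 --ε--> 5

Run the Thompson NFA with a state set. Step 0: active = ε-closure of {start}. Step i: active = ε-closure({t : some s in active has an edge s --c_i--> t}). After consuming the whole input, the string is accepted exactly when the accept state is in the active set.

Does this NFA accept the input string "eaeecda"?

S₀ = ε-closure({0}) = {0}
'e' @ 1: {1,2}
'a' @ 2: {3,4,5,6}  ✓accept
'e' @ 3: {}  — no active states
rest 'ecda' ignored (set empty)
end set {} — state 5 not in

Answer: REJECT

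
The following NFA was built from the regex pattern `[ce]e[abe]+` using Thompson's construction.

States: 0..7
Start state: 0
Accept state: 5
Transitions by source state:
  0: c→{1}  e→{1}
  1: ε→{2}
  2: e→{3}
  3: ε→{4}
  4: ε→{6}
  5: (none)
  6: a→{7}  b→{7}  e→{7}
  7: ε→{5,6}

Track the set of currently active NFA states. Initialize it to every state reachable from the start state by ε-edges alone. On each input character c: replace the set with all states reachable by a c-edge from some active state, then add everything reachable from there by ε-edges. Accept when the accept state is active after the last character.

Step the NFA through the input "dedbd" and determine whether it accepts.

initial (ε-close {0}): {0}
'd' @ 1: {}  — state set empty
rest 'edbd' ignored (set empty)
after full input: {}  (accept=5 not in)

Answer: REJECT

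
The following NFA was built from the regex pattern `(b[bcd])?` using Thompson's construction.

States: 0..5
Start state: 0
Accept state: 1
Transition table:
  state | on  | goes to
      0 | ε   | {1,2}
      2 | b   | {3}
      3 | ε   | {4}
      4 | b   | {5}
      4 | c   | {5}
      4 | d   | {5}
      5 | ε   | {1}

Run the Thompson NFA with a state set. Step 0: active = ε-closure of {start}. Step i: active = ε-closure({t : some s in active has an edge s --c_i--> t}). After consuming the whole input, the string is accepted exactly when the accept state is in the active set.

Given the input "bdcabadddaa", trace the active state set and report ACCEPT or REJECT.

Answer: REJECT

Trace:
start: ε-closure({0}) = {0,1,2}
'b' @ 1: {3,4}
'd' @ 2: {1,5}  ✓accept
'c' @ 3: {}  — dead — no transitions
rest 'abadddaa' ignored (set empty)
after full input: {}  (accept=1 not in)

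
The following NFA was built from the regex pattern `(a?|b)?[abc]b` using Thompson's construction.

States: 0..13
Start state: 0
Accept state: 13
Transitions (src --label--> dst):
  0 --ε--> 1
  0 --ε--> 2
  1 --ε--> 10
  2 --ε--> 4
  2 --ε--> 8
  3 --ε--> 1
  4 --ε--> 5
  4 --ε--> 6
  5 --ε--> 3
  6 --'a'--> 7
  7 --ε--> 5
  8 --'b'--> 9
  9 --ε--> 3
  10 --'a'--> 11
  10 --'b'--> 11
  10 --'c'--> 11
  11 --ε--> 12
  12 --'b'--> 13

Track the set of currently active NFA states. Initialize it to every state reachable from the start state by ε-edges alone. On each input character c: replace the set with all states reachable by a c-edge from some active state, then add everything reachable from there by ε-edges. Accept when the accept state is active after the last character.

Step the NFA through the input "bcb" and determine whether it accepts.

initial (ε-close {0}): {0,1,2,3,4,5,6,8,10}
'b' @ 1: {1,3,9,10,11,12}
'c' @ 2: {11,12}
'b' @ 3: {13}  ✓accept
final: {13}; accept 13 in set

Answer: ACCEPT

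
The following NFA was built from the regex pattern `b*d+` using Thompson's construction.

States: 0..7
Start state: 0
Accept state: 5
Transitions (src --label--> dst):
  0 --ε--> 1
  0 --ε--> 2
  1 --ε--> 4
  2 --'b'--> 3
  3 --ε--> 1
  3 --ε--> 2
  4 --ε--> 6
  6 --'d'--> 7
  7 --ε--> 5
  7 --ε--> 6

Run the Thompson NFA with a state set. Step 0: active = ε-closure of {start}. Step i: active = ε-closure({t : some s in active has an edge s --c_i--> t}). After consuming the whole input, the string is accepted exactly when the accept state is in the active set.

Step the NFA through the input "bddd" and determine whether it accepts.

Answer: ACCEPT

Trace:
S₀ = ε-closure({0}) = {0,1,2,4,6}
'b' @ 1: {1,2,3,4,6}
'd' @ 2: {5,6,7}  (accept∈set)
'd' @ 3: {5,6,7}  (accept∈set)
'd' @ 4: {5,6,7}  (accept∈set)
end set {5,6,7} — state 5 in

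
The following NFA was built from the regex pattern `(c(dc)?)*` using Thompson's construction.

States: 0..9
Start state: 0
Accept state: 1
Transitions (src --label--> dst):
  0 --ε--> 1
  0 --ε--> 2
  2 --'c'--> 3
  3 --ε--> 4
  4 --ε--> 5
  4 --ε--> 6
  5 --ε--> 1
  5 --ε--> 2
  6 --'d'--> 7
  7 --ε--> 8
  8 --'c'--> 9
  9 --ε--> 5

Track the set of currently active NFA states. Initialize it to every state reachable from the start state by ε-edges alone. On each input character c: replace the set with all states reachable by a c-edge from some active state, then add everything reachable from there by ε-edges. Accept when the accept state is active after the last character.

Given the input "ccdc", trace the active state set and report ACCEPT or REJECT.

Answer: ACCEPT

Trace:
start: ε-closure({0}) = {0,1,2}
'c' @ 1: {1,2,3,4,5,6}  [accepting]
'c' @ 2: {1,2,3,4,5,6}  [accepting]
'd' @ 3: {7,8}
'c' @ 4: {1,2,5,9}  [accepting]
final: {1,2,5,9}; accept 1 in set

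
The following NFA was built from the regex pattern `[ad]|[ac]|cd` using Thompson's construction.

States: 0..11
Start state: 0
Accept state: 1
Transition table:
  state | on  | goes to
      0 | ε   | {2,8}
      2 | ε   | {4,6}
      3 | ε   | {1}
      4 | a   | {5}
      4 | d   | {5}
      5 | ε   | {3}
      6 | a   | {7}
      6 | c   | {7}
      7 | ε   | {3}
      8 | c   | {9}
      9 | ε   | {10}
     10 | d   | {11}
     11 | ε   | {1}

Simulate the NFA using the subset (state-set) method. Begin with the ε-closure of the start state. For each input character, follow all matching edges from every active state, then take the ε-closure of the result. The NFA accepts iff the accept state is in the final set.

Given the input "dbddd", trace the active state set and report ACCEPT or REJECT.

Answer: REJECT

Derivation:
initial (ε-close {0}): {0,2,4,6,8}
'd' @ 1: {1,3,5}  ✓accept
'b' @ 2: {}  — dead — no transitions
rest 'ddd' ignored (set empty)
end set {} — state 1 not in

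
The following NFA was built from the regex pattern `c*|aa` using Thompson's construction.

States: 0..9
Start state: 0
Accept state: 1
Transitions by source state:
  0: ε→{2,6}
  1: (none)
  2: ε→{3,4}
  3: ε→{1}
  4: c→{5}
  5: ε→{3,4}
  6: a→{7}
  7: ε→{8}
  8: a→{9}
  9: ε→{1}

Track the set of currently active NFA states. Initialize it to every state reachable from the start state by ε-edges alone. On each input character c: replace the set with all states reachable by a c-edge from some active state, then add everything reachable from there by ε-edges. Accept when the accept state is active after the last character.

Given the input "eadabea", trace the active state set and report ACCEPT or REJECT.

Answer: REJECT

Steps:
S₀ = ε-closure({0}) = {0,1,2,3,4,6}
'e' @ 1: {}  — dead — no transitions
rest 'adabea' ignored (set empty)
after full input: {}  (accept=1 not in)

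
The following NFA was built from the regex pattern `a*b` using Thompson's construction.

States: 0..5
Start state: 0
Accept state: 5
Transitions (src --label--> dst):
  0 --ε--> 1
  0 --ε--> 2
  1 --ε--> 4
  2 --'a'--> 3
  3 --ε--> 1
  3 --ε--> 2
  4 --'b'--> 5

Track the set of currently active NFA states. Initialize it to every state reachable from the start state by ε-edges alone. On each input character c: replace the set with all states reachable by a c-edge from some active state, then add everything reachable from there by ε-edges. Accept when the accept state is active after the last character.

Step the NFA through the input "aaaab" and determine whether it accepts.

S₀ = ε-closure({0}) = {0,1,2,4}
'a' @ 1: {1,2,3,4}
'a' @ 2: {1,2,3,4}
'a' @ 3: {1,2,3,4}
'a' @ 4: {1,2,3,4}
'b' @ 5: {5}  (accept∈set)
after full input: {5}  (accept=5 in)

Answer: ACCEPT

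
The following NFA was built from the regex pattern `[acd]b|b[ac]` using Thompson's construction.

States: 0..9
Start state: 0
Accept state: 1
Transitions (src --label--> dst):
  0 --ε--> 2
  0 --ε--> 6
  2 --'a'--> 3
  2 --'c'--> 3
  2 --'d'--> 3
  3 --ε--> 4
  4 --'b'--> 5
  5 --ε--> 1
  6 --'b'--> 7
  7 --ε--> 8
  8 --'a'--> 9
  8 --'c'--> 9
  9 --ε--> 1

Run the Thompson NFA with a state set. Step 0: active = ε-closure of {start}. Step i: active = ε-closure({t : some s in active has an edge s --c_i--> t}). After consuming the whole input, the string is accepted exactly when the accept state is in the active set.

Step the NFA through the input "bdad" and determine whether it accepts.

initial (ε-close {0}): {0,2,6}
'b' @ 1: {7,8}
'd' @ 2: {}  — dead — no transitions
rest 'ad' ignored (set empty)
final: {}; accept 1 not in set

Answer: REJECT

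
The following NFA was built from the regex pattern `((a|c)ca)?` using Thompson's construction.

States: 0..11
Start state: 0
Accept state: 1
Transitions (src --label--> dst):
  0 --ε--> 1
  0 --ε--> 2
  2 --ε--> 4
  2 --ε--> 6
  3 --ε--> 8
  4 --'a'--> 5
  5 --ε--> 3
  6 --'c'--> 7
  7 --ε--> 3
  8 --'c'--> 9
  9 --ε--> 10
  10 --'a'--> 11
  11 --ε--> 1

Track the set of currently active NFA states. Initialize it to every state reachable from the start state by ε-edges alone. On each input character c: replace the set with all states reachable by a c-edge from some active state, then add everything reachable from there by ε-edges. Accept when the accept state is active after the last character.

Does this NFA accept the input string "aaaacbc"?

Answer: REJECT

Derivation:
start: ε-closure({0}) = {0,1,2,4,6}
'a' @ 1: {3,5,8}
'a' @ 2: {}  — dead — no transitions
rest 'aacbc' ignored (set empty)
final: {}; accept 1 not in set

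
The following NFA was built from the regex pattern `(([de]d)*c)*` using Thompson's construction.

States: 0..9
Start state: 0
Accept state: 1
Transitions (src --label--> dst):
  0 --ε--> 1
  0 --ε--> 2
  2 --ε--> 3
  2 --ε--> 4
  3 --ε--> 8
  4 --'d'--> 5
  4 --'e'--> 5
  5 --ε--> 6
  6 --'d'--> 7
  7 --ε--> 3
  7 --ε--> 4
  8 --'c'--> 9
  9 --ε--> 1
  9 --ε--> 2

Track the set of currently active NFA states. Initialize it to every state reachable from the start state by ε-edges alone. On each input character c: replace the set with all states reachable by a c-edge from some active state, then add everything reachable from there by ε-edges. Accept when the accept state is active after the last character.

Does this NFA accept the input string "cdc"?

Answer: REJECT

Derivation:
initial (ε-close {0}): {0,1,2,3,4,8}
'c' @ 1: {1,2,3,4,8,9}  ✓accept
'd' @ 2: {5,6}
'c' @ 3: {}  — state set empty
after full input: {}  (accept=1 not in)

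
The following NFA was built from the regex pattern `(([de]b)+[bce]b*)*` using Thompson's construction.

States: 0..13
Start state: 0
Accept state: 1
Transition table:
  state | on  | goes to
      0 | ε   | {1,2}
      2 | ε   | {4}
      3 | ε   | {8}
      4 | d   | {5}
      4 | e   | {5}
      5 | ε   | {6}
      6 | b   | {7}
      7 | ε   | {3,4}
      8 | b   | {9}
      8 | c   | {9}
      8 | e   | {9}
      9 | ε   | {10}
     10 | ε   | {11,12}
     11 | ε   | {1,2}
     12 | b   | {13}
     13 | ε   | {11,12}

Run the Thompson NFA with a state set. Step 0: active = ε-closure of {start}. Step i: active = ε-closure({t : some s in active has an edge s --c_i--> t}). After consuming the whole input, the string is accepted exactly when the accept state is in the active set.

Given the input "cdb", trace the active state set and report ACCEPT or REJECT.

initial (ε-close {0}): {0,1,2,4}
'c' @ 1: {}  — no active states
rest 'db' ignored (set empty)
end set {} — state 1 not in

Answer: REJECT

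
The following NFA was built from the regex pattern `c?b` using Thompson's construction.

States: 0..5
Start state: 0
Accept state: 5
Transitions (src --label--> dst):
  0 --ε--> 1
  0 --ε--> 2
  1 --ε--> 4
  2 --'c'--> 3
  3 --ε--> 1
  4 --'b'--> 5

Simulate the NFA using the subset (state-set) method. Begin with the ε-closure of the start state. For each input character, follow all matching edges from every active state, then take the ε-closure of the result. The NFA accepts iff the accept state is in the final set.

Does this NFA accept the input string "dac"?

Answer: REJECT

Trace:
initial (ε-close {0}): {0,1,2,4}
'd' @ 1: {}  — dead — no transitions
rest 'ac' ignored (set empty)
after full input: {}  (accept=5 not in)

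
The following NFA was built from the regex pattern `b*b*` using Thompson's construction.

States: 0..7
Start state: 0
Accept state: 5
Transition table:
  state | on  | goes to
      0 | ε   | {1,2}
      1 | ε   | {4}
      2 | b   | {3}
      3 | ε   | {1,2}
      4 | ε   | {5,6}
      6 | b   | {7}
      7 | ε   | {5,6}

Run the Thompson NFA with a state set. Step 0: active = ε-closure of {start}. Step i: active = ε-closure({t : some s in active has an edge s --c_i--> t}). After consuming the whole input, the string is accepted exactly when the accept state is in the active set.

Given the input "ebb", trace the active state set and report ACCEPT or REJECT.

Answer: REJECT

Steps:
initial (ε-close {0}): {0,1,2,4,5,6}
'e' @ 1: {}  — state set empty
rest 'bb' ignored (set empty)
after full input: {}  (accept=5 not in)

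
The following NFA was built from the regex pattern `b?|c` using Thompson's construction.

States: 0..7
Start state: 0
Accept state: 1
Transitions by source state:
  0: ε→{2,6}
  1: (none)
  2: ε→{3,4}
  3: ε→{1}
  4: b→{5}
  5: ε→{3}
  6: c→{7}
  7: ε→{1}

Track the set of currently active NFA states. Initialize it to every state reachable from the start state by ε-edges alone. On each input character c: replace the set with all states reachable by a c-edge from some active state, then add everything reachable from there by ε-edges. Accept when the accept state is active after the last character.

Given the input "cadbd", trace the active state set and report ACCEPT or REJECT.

Answer: REJECT

Trace:
start: ε-closure({0}) = {0,1,2,3,4,6}
'c' @ 1: {1,7}  [accepting]
'a' @ 2: {}  — state set empty
rest 'dbd' ignored (set empty)
final: {}; accept 1 not in set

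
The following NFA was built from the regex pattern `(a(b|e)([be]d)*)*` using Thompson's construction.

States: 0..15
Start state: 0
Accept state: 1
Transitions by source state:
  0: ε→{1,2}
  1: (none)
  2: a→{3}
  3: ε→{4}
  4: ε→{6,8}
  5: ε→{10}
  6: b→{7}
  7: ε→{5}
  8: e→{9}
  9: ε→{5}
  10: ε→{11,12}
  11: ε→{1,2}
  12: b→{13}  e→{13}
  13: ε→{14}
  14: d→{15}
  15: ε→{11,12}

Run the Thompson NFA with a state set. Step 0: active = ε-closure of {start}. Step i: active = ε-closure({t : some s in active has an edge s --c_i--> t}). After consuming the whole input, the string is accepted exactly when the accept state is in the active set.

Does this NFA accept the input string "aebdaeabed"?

initial (ε-close {0}): {0,1,2}
'a' @ 1: {3,4,6,8}
'e' @ 2: {1,2,5,9,10,11,12}  [accepting]
'b' @ 3: {13,14}
'd' @ 4: {1,2,11,12,15}  [accepting]
'a' @ 5: {3,4,6,8}
'e' @ 6: {1,2,5,9,10,11,12}  [accepting]
'a' @ 7: {3,4,6,8}
'b' @ 8: {1,2,5,7,10,11,12}  [accepting]
'e' @ 9: {13,14}
'd' @ 10: {1,2,11,12,15}  [accepting]
final: {1,2,11,12,15}; accept 1 in set

Answer: ACCEPT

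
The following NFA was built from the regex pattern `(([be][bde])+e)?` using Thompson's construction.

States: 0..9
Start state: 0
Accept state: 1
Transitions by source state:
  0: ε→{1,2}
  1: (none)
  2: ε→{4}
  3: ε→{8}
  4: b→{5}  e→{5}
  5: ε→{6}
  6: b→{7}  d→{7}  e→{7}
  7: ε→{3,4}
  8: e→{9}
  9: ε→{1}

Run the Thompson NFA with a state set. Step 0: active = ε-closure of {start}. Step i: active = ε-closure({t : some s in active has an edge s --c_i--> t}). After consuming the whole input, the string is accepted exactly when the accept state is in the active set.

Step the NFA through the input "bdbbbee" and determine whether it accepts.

initial (ε-close {0}): {0,1,2,4}
'b' @ 1: {5,6}
'd' @ 2: {3,4,7,8}
'b' @ 3: {5,6}
'b' @ 4: {3,4,7,8}
'b' @ 5: {5,6}
'e' @ 6: {3,4,7,8}
'e' @ 7: {1,5,6,9}  [accepting]
end set {1,5,6,9} — state 1 in

Answer: ACCEPT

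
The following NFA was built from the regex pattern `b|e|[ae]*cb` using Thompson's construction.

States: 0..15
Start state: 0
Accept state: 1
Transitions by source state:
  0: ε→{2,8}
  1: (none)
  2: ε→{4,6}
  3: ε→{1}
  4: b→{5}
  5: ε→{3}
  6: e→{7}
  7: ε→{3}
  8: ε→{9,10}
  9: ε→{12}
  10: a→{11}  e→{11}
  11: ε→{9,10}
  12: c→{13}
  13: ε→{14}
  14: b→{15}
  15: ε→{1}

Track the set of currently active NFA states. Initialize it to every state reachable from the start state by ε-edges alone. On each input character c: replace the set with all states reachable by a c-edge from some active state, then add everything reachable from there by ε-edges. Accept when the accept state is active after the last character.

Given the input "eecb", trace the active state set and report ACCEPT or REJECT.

S₀ = ε-closure({0}) = {0,2,4,6,8,9,10,12}
'e' @ 1: {1,3,7,9,10,11,12}  [accepting]
'e' @ 2: {9,10,11,12}
'c' @ 3: {13,14}
'b' @ 4: {1,15}  [accepting]
end set {1,15} — state 1 in

Answer: ACCEPT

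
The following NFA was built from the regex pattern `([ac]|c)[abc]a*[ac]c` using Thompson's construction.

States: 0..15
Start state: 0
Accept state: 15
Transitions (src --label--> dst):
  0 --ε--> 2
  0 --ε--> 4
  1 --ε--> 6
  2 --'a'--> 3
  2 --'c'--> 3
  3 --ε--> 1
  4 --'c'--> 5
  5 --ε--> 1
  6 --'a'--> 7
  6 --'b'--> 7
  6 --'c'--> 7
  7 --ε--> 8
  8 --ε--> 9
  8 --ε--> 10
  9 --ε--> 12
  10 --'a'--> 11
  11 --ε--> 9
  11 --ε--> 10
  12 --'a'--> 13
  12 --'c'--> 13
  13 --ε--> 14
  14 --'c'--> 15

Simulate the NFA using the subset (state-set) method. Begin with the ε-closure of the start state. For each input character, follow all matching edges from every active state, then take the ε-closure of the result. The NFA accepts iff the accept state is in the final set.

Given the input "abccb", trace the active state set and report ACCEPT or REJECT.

start: ε-closure({0}) = {0,2,4}
'a' @ 1: {1,3,6}
'b' @ 2: {7,8,9,10,12}
'c' @ 3: {13,14}
'c' @ 4: {15}  (accept∈set)
'b' @ 5: {}  — dead — no transitions
end set {} — state 15 not in

Answer: REJECT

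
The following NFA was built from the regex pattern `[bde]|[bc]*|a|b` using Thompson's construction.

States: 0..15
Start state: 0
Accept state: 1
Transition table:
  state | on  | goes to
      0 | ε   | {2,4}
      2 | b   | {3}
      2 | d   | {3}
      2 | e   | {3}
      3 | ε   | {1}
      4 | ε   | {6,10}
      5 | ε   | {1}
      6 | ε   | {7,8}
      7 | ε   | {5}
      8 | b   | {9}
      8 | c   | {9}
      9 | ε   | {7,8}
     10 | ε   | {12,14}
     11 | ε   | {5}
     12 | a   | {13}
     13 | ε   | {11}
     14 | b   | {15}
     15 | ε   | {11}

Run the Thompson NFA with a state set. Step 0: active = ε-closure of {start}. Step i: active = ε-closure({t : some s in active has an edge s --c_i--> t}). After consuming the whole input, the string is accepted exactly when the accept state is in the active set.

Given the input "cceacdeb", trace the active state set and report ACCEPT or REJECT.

start: ε-closure({0}) = {0,1,2,4,5,6,7,8,10,12,14}
'c' @ 1: {1,5,7,8,9}  ✓accept
'c' @ 2: {1,5,7,8,9}  ✓accept
'e' @ 3: {}  — state set empty
rest 'acdeb' ignored (set empty)
after full input: {}  (accept=1 not in)

Answer: REJECT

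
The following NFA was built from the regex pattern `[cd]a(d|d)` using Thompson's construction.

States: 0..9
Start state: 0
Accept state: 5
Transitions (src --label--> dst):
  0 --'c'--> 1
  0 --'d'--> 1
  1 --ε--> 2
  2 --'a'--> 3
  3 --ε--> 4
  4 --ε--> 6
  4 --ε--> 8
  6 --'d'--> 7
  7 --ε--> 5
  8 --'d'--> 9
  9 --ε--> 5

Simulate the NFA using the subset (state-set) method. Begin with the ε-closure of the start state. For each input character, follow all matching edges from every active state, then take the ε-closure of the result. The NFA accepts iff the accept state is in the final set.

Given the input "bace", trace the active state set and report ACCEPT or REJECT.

Answer: REJECT

Derivation:
S₀ = ε-closure({0}) = {0}
'b' @ 1: {}  — dead — no transitions
rest 'ace' ignored (set empty)
end set {} — state 5 not in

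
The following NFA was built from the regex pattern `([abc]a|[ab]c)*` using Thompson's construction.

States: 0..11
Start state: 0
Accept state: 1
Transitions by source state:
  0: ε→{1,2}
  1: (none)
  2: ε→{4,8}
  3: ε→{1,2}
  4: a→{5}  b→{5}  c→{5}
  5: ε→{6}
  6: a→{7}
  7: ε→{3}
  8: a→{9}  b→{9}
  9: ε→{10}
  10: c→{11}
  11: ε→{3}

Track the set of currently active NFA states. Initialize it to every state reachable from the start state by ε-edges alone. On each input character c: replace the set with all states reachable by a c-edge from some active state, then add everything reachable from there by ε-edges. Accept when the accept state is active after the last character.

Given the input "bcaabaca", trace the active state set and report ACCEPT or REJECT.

S₀ = ε-closure({0}) = {0,1,2,4,8}
'b' @ 1: {5,6,9,10}
'c' @ 2: {1,2,3,4,8,11}  ✓accept
'a' @ 3: {5,6,9,10}
'a' @ 4: {1,2,3,4,7,8}  ✓accept
'b' @ 5: {5,6,9,10}
'a' @ 6: {1,2,3,4,7,8}  ✓accept
'c' @ 7: {5,6}
'a' @ 8: {1,2,3,4,7,8}  ✓accept
after full input: {1,2,3,4,7,8}  (accept=1 in)

Answer: ACCEPT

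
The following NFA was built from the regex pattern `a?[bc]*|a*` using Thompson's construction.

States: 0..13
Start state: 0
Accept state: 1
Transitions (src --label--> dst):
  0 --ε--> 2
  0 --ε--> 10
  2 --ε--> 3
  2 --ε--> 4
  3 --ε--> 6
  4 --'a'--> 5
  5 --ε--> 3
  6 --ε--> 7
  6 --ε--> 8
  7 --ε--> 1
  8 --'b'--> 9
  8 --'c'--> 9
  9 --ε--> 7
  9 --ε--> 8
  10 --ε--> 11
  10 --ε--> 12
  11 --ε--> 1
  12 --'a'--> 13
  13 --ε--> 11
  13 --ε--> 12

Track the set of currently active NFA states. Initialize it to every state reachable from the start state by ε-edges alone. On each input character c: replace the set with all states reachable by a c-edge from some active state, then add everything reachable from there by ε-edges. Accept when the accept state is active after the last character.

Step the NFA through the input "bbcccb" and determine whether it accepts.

initial (ε-close {0}): {0,1,2,3,4,6,7,8,10,11,12}
'b' @ 1: {1,7,8,9}  ✓accept
'b' @ 2: {1,7,8,9}  ✓accept
'c' @ 3: {1,7,8,9}  ✓accept
'c' @ 4: {1,7,8,9}  ✓accept
'c' @ 5: {1,7,8,9}  ✓accept
'b' @ 6: {1,7,8,9}  ✓accept
after full input: {1,7,8,9}  (accept=1 in)

Answer: ACCEPT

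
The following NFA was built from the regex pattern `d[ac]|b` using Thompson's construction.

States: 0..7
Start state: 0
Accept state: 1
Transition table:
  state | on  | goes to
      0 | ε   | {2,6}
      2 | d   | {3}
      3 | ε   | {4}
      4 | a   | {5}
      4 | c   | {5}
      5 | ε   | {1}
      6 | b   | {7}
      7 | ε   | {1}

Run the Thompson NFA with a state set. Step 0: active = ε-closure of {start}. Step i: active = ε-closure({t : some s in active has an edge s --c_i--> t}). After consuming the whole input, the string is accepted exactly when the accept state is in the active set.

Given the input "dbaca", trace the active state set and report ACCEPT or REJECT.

Answer: REJECT

Derivation:
initial (ε-close {0}): {0,2,6}
'd' @ 1: {3,4}
'b' @ 2: {}  — state set empty
rest 'aca' ignored (set empty)
final: {}; accept 1 not in set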